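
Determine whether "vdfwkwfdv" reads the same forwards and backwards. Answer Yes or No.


Input string: 'vdfwkwfdv'
Reversed: 'vdfwkwfdv'
Compare pairs: s[0]='v' vs s[8]='v' (match), s[1]='d' vs s[7]='d' (match), s[2]='f' vs s[6]='f' (match), s[3]='w' vs s[5]='w' (match)
Palindrome: Yes


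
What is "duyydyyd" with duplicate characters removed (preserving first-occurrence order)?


Input: 'duyydyyd'
Operation: keep first occurrence of each character
Scan: s[0]='d' new -> keep; s[1]='u' new -> keep; s[2]='y' new -> keep; s[3]='y' seen -> skip; s[4]='d' seen -> skip; s[5]='y' seen -> skip; s[6]='y' seen -> skip; s[7]='d' seen -> skip
Result: duy


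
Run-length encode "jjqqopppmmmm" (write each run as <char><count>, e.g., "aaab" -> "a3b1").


Input: 'jjqqopppmmmm'
Operation: identify consecutive runs
Runs: 'jj' -> j2, 'qq' -> q2, 'o' -> o1, 'ppp' -> p3, 'mmmm' -> m4
Encoded: j2q2o1p3m4


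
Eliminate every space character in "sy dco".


Input string: 'sy dco'
Operation: remove all spaces
Words: 'sy', 'dco'
Join without spaces: sydco


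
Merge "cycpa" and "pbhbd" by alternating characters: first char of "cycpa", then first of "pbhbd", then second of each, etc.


String 1: 'cycpa'
String 2: 'pbhbd'
Operation: alternate characters
Pairs: 'c'+'p', 'y'+'b', 'c'+'h', 'p'+'b', 'a'+'d'
Result: cpybchpbad


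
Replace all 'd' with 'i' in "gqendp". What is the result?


Input string: 'gqendp'
Operation: replace 'd' with 'i'
Positions of 'd': 4
After replacement: gqenip


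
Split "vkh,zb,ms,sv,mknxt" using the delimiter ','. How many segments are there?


Input string: 'vkh,zb,ms,sv,mknxt'
Delimiter: ','
Split result: 'vkh', 'zb', 'ms', 'sv', 'mknxt'
Number of parts: 5


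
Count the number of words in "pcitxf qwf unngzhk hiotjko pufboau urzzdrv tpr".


Input string: 'pcitxf qwf unngzhk hiotjko pufboau urzzdrv tpr'
Operation: split by spaces
Words found: 'pcitxf', 'qwf', 'unngzhk', 'hiotjko', 'pufboau', 'urzzdrv', 'tpr'
Word count: 7


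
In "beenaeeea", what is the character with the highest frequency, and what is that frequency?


Input: 'beenaeeea'
Operation: tally each character
Counts: 'a':2, 'b':1, 'e':5, 'n':1
Maximum: 'e' appears 5 times


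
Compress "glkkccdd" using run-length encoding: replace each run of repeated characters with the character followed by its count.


Input: 'glkkccdd'
Operation: identify consecutive runs
Runs: 'g' -> g1, 'l' -> l1, 'kk' -> k2, 'cc' -> c2, 'dd' -> d2
Encoded: g1l1k2c2d2


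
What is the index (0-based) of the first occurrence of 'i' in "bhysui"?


Input string: 'bhysui'
Target: 'i'
Scanning left to right: s[0]='b', s[1]='h', s[2]='y', s[3]='s', s[4]='u', s[5]='i'
First match at index: 5


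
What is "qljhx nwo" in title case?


Input string: 'qljhx nwo'
Operation: capitalize first letter of each word
Word transformations: 'qljhx'->'Qljhx', 'nwo'->'Nwo'
Result: Qljhx Nwo


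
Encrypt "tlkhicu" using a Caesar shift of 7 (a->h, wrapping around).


Input: 'tlkhicu', shift = 7
Operation: for each letter, (position + 7) mod 26
Mapping: 't'(19+7=26, 26 mod 26=0)->'a', 'l'(11+7=18)->'s', 'k'(10+7=17)->'r', 'h'(7+7=14)->'o', 'i'(8+7=15)->'p', 'c'(2+7=9)->'j', 'u'(20+7=27, 27 mod 26=1)->'b'
Result: asropjb


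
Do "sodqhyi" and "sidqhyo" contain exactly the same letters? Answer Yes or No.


String 1: 'sodqhyi' -> sorted: 'dhioqsy'
String 2: 'sidqhyo' -> sorted: 'dhioqsy'
Compare sorted forms: 'dhioqsy' == 'dhioqsy'
Anagram: Yes


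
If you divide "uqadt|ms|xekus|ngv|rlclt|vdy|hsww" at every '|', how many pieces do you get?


Input string: 'uqadt|ms|xekus|ngv|rlclt|vdy|hsww'
Delimiter: '|'
Split result: 'uqadt', 'ms', 'xekus', 'ngv', 'rlclt', 'vdy', 'hsww'
Number of parts: 7


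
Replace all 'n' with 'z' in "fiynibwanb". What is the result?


Input string: 'fiynibwanb'
Operation: replace 'n' with 'z'
Positions of 'n': 3, 8
After replacement: fiyzibwazb


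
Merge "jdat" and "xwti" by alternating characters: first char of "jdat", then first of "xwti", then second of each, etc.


String 1: 'jdat'
String 2: 'xwti'
Operation: alternate characters
Pairs: 'j'+'x', 'd'+'w', 'a'+'t', 't'+'i'
Result: jxdwatti


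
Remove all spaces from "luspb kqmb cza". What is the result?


Input string: 'luspb kqmb cza'
Operation: remove all spaces
Words: 'luspb', 'kqmb', 'cza'
Join without spaces: luspbkqmbcza


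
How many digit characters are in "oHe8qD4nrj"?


Input string: 'oHe8qD4nrj'
Operation: count digit characters (0-9)
Scan: 'o', 'H', 'e', '8'(digit), 'q', 'D', '4'(digit), 'n', 'r', 'j'
Digits found: 2
Result: 2


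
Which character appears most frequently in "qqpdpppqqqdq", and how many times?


Input: 'qqpdpppqqqdq'
Operation: tally each character
Counts: 'd':2, 'p':4, 'q':6
Maximum: 'q' appears 6 times


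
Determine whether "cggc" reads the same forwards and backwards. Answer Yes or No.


Input string: 'cggc'
Reversed: 'cggc'
Compare pairs: s[0]='c' vs s[3]='c' (match), s[1]='g' vs s[2]='g' (match)
Palindrome: Yes


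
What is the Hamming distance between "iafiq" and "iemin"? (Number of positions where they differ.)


String 1: 'iafiq'
String 2: 'iemin'
Compare each position: pos 0: 'i'=='i', pos 1: 'a'!='e', pos 2: 'f'!='m', pos 3: 'i'=='i', pos 4: 'q'!='n'
Differing positions: 3
Hamming distance: 3


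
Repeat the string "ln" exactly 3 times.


Input string: 'ln'
Operation: repeat 3 times
Concatenation: 'ln' + 'ln' + 'ln'
Result: lnlnln


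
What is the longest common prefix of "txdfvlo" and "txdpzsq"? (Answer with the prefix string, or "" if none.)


String 1: 'txdfvlo'
String 2: 'txdpzsq'
Compare position by position:
pos 0: 't' vs 't' match
pos 1: 'x' vs 'x' match
pos 2: 'd' vs 'd' match
pos 3: 'f' vs 'p' differ -> stop
Longest common prefix: "txd" (length 3)


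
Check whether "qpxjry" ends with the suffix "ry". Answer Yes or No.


Input string: 'qpxjry'
Suffix to check: 'ry'
Last 2 characters of input: 'ry'
Match: True
Result: Yes


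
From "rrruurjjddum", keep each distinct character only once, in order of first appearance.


Input: 'rrruurjjddum'
Operation: keep first occurrence of each character
Scan: s[0]='r' new -> keep; s[1]='r' seen -> skip; s[2]='r' seen -> skip; s[3]='u' new -> keep; s[4]='u' seen -> skip; s[5]='r' seen -> skip; s[6]='j' new -> keep; s[7]='j' seen -> skip; s[8]='d' new -> keep; s[9]='d' seen -> skip; s[10]='u' seen -> skip; s[11]='m' new -> keep
Result: rujdm


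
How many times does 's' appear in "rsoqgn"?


Input string: 'rsoqgn'
Target character: 's'
Scan each position: s[1]='s'
Matches found at indices: 1
Total: 1


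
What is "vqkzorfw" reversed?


Input string: 'vqkzorfw'
Operation: reverse character order
Original order: 'v' -> 'q' -> 'k' -> 'z' -> 'o' -> 'r' -> 'f' -> 'w'
Reversed order: 'w' -> 'f' -> 'r' -> 'o' -> 'z' -> 'k' -> 'q' -> 'v'
Result: wfrozkqv


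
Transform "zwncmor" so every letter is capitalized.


Input string: 'zwncmor'
Operation: convert each letter to uppercase
Mapping: 'z'->'Z', 'w'->'W', 'n'->'N', 'c'->'C', 'm'->'M', 'o'->'O', 'r'->'R'
Result: ZWNCMOR


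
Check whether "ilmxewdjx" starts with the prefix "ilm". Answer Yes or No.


Input string: 'ilmxewdjx'
Prefix to check: 'ilm'
First 3 characters of input: 'ilm'
Match: True
Result: Yes


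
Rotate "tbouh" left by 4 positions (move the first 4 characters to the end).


Input: 'tbouh', shift = 4
Operation: split at index 4 and swap parts
Front part s[0:4] = 'tbou'
Back part s[4:] = 'h'
Rotated = back + front = 'h' + 'tbou'
Result: htbou


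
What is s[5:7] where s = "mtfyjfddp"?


Input string: 'mtfyjfddp'
Operation: slice [5:7]
Extract characters: s[5]='f', s[6]='d'
Result: fd


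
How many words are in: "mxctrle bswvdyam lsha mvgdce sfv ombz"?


Input string: 'mxctrle bswvdyam lsha mvgdce sfv ombz'
Operation: split by spaces
Words found: 'mxctrle', 'bswvdyam', 'lsha', 'mvgdce', 'sfv', 'ombz'
Word count: 6


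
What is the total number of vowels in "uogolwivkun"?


Input string: 'uogolwivkun'
Operation: count vowels (a, e, i, o, u)
Scan: s[0]='u' (vowel), s[1]='o' (vowel), s[2]='g', s[3]='o' (vowel), s[4]='l', s[5]='w', s[6]='i' (vowel), s[7]='v', s[8]='k', s[9]='u' (vowel), s[10]='n'
Vowels found: 5
Result: 5


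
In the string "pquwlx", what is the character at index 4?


Input string: 'pquwlx'
Operation: get character at index 4
Index mapping: s[0]='p', s[1]='q', s[2]='u', s[3]='w', s[4]='l'
Result: 'l'


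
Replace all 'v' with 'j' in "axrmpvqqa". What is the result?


Input string: 'axrmpvqqa'
Operation: replace 'v' with 'j'
Positions of 'v': 5
After replacement: axrmpjqqa


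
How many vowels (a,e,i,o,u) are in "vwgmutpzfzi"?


Input string: 'vwgmutpzfzi'
Operation: count vowels (a, e, i, o, u)
Scan: s[0]='v', s[1]='w', s[2]='g', s[3]='m', s[4]='u' (vowel), s[5]='t', s[6]='p', s[7]='z', s[8]='f', s[9]='z', s[10]='i' (vowel)
Vowels found: 2
Result: 2


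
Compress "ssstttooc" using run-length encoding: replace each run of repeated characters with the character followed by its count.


Input: 'ssstttooc'
Operation: identify consecutive runs
Runs: 'sss' -> s3, 'ttt' -> t3, 'oo' -> o2, 'c' -> c1
Encoded: s3t3o2c1


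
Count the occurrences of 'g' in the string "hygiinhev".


Input string: 'hygiinhev'
Target character: 'g'
Scan each position: s[2]='g'
Matches found at indices: 2
Total: 1


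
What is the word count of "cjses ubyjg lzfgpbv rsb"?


Input string: 'cjses ubyjg lzfgpbv rsb'
Operation: split by spaces
Words found: 'cjses', 'ubyjg', 'lzfgpbv', 'rsb'
Word count: 4


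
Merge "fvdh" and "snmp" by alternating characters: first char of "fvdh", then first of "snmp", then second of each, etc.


String 1: 'fvdh'
String 2: 'snmp'
Operation: alternate characters
Pairs: 'f'+'s', 'v'+'n', 'd'+'m', 'h'+'p'
Result: fsvndmhp


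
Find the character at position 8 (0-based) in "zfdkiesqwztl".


Input string: 'zfdkiesqwztl'
Operation: get character at index 8
Index mapping: s[0]='z', s[1]='f', s[2]='d', s[3]='k', s[4]='i', s[5]='e', s[6]='s', s[7]='q', s[8]='w'
Result: 'w'


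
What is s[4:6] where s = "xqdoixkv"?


Input string: 'xqdoixkv'
Operation: slice [4:6]
Extract characters: s[4]='i', s[5]='x'
Result: ix


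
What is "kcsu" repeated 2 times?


Input string: 'kcsu'
Operation: repeat 2 times
Concatenation: 'kcsu' + 'kcsu'
Result: kcsukcsu


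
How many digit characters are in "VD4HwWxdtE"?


Input string: 'VD4HwWxdtE'
Operation: count digit characters (0-9)
Scan: 'V', 'D', '4'(digit), 'H', 'w', 'W', 'x', 'd', 't', 'E'
Digits found: 1
Result: 1


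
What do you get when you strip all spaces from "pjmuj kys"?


Input string: 'pjmuj kys'
Operation: remove all spaces
Words: 'pjmuj', 'kys'
Join without spaces: pjmujkys


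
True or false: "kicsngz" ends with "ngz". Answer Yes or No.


Input string: 'kicsngz'
Suffix to check: 'ngz'
Last 3 characters of input: 'ngz'
Match: True
Result: Yes


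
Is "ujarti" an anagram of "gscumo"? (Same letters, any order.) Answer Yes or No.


String 1: 'gscumo' -> sorted: 'cgmosu'
String 2: 'ujarti' -> sorted: 'aijrtu'
Compare sorted forms: 'cgmosu' != 'aijrtu'
Anagram: No


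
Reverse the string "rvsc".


Input string: 'rvsc'
Operation: reverse character order
Original order: 'r' -> 'v' -> 's' -> 'c'
Reversed order: 'c' -> 's' -> 'v' -> 'r'
Result: csvr


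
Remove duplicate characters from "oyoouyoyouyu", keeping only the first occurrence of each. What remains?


Input: 'oyoouyoyouyu'
Operation: keep first occurrence of each character
Scan: s[0]='o' new -> keep; s[1]='y' new -> keep; s[2]='o' seen -> skip; s[3]='o' seen -> skip; s[4]='u' new -> keep; s[5]='y' seen -> skip; s[6]='o' seen -> skip; s[7]='y' seen -> skip; s[8]='o' seen -> skip; s[9]='u' seen -> skip; s[10]='y' seen -> skip; s[11]='u' seen -> skip
Result: oyu


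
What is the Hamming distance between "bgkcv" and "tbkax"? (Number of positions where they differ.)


String 1: 'bgkcv'
String 2: 'tbkax'
Compare each position: pos 0: 'b'!='t', pos 1: 'g'!='b', pos 2: 'k'=='k', pos 3: 'c'!='a', pos 4: 'v'!='x'
Differing positions: 4
Hamming distance: 4


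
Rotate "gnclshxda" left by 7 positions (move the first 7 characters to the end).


Input: 'gnclshxda', shift = 7
Operation: split at index 7 and swap parts
Front part s[0:7] = 'gnclshx'
Back part s[7:] = 'da'
Rotated = back + front = 'da' + 'gnclshx'
Result: dagnclshx


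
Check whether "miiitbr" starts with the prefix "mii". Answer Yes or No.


Input string: 'miiitbr'
Prefix to check: 'mii'
First 3 characters of input: 'mii'
Match: True
Result: Yes


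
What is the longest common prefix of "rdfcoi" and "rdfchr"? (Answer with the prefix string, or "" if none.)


String 1: 'rdfcoi'
String 2: 'rdfchr'
Compare position by position:
pos 0: 'r' vs 'r' match
pos 1: 'd' vs 'd' match
pos 2: 'f' vs 'f' match
pos 3: 'c' vs 'c' match
pos 4: 'o' vs 'h' differ -> stop
Longest common prefix: "rdfc" (length 4)


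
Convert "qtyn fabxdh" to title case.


Input string: 'qtyn fabxdh'
Operation: capitalize first letter of each word
Word transformations: 'qtyn'->'Qtyn', 'fabxdh'->'Fabxdh'
Result: Qtyn Fabxdh


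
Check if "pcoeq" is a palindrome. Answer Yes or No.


Input string: 'pcoeq'
Reversed: 'qeocp'
Compare pairs: s[0]='p' vs s[4]='q' (mismatch), s[1]='c' vs s[3]='e' (mismatch)
Palindrome: No


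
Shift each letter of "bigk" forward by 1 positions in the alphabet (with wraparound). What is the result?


Input: 'bigk', shift = 1
Operation: for each letter, (position + 1) mod 26
Mapping: 'b'(1+1=2)->'c', 'i'(8+1=9)->'j', 'g'(6+1=7)->'h', 'k'(10+1=11)->'l'
Result: cjhl


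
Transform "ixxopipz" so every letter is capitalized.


Input string: 'ixxopipz'
Operation: convert each letter to uppercase
Mapping: 'i'->'I', 'x'->'X', 'x'->'X', 'o'->'O', 'p'->'P', 'i'->'I', 'p'->'P', 'z'->'Z'
Result: IXXOPIPZ


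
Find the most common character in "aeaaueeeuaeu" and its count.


Input: 'aeaaueeeuaeu'
Operation: tally each character
Counts: 'a':4, 'e':5, 'u':3
Maximum: 'e' appears 5 times


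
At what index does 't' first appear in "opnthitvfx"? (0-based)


Input string: 'opnthitvfx'
Target: 't'
Scanning left to right: s[0]='o', s[1]='p', s[2]='n', s[3]='t'
First match at index: 3


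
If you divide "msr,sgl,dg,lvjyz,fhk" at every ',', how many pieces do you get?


Input string: 'msr,sgl,dg,lvjyz,fhk'
Delimiter: ','
Split result: 'msr', 'sgl', 'dg', 'lvjyz', 'fhk'
Number of parts: 5


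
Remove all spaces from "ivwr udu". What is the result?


Input string: 'ivwr udu'
Operation: remove all spaces
Words: 'ivwr', 'udu'
Join without spaces: ivwrudu


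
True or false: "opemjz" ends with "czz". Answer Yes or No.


Input string: 'opemjz'
Suffix to check: 'czz'
Last 3 characters of input: 'mjz'
Match: False
Result: No


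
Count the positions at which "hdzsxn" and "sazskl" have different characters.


String 1: 'hdzsxn'
String 2: 'sazskl'
Compare each position: pos 0: 'h'!='s', pos 1: 'd'!='a', pos 2: 'z'=='z', pos 3: 's'=='s', pos 4: 'x'!='k', pos 5: 'n'!='l'
Differing positions: 4
Hamming distance: 4


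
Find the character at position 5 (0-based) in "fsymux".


Input string: 'fsymux'
Operation: get character at index 5
Index mapping: s[0]='f', s[1]='s', s[2]='y', s[3]='m', s[4]='u', s[5]='x'
Result: 'x'


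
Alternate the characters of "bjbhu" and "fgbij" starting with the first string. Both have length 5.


String 1: 'bjbhu'
String 2: 'fgbij'
Operation: alternate characters
Pairs: 'b'+'f', 'j'+'g', 'b'+'b', 'h'+'i', 'u'+'j'
Result: bfjgbbhiuj


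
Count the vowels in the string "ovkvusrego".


Input string: 'ovkvusrego'
Operation: count vowels (a, e, i, o, u)
Scan: s[0]='o' (vowel), s[1]='v', s[2]='k', s[3]='v', s[4]='u' (vowel), s[5]='s', s[6]='r', s[7]='e' (vowel), s[8]='g', s[9]='o' (vowel)
Vowels found: 4
Result: 4


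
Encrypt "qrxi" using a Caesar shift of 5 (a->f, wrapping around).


Input: 'qrxi', shift = 5
Operation: for each letter, (position + 5) mod 26
Mapping: 'q'(16+5=21)->'v', 'r'(17+5=22)->'w', 'x'(23+5=28, 28 mod 26=2)->'c', 'i'(8+5=13)->'n'
Result: vwcn


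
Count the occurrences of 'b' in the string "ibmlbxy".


Input string: 'ibmlbxy'
Target character: 'b'
Scan each position: s[1]='b', s[4]='b'
Matches found at indices: 1, 4
Total: 2


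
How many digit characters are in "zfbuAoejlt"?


Input string: 'zfbuAoejlt'
Operation: count digit characters (0-9)
Scan: 'z', 'f', 'b', 'u', 'A', 'o', 'e', 'j', 'l', 't'
Digits found: 0
Result: 0


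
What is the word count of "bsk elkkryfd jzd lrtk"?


Input string: 'bsk elkkryfd jzd lrtk'
Operation: split by spaces
Words found: 'bsk', 'elkkryfd', 'jzd', 'lrtk'
Word count: 4


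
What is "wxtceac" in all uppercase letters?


Input string: 'wxtceac'
Operation: convert each letter to uppercase
Mapping: 'w'->'W', 'x'->'X', 't'->'T', 'c'->'C', 'e'->'E', 'a'->'A', 'c'->'C'
Result: WXTCEAC


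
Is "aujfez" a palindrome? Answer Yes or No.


Input string: 'aujfez'
Reversed: 'zefjua'
Compare pairs: s[0]='a' vs s[5]='z' (mismatch), s[1]='u' vs s[4]='e' (mismatch), s[2]='j' vs s[3]='f' (mismatch)
Palindrome: No


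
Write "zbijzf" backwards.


Input string: 'zbijzf'
Operation: reverse character order
Original order: 'z' -> 'b' -> 'i' -> 'j' -> 'z' -> 'f'
Reversed order: 'f' -> 'z' -> 'j' -> 'i' -> 'b' -> 'z'
Result: fzjibz


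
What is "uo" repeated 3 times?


Input string: 'uo'
Operation: repeat 3 times
Concatenation: 'uo' + 'uo' + 'uo'
Result: uououo


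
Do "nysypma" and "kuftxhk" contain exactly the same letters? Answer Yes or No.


String 1: 'nysypma' -> sorted: 'amnpsyy'
String 2: 'kuftxhk' -> sorted: 'fhkktux'
Compare sorted forms: 'amnpsyy' != 'fhkktux'
Anagram: No


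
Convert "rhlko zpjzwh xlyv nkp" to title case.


Input string: 'rhlko zpjzwh xlyv nkp'
Operation: capitalize first letter of each word
Word transformations: 'rhlko'->'Rhlko', 'zpjzwh'->'Zpjzwh', 'xlyv'->'Xlyv', 'nkp'->'Nkp'
Result: Rhlko Zpjzwh Xlyv Nkp


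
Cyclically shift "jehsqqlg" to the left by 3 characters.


Input: 'jehsqqlg', shift = 3
Operation: split at index 3 and swap parts
Front part s[0:3] = 'jeh'
Back part s[3:] = 'sqqlg'
Rotated = back + front = 'sqqlg' + 'jeh'
Result: sqqlgjeh


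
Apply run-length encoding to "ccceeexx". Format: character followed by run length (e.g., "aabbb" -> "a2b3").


Input: 'ccceeexx'
Operation: identify consecutive runs
Runs: 'ccc' -> c3, 'eee' -> e3, 'xx' -> x2
Encoded: c3e3x2


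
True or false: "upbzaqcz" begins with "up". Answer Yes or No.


Input string: 'upbzaqcz'
Prefix to check: 'up'
First 2 characters of input: 'up'
Match: True
Result: Yes


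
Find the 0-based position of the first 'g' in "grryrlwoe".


Input string: 'grryrlwoe'
Target: 'g'
Scanning left to right: s[0]='g'
First match at index: 0


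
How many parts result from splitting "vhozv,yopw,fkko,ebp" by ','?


Input string: 'vhozv,yopw,fkko,ebp'
Delimiter: ','
Split result: 'vhozv', 'yopw', 'fkko', 'ebp'
Number of parts: 4


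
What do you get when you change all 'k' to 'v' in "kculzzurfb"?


Input string: 'kculzzurfb'
Operation: replace 'k' with 'v'
Positions of 'k': 0
After replacement: vculzzurfb


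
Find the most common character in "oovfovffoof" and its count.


Input: 'oovfovffoof'
Operation: tally each character
Counts: 'f':4, 'o':5, 'v':2
Maximum: 'o' appears 5 times


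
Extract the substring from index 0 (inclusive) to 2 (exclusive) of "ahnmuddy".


Input string: 'ahnmuddy'
Operation: slice [0:2]
Extract characters: s[0]='a', s[1]='h'
Result: ah


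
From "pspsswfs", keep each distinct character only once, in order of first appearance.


Input: 'pspsswfs'
Operation: keep first occurrence of each character
Scan: s[0]='p' new -> keep; s[1]='s' new -> keep; s[2]='p' seen -> skip; s[3]='s' seen -> skip; s[4]='s' seen -> skip; s[5]='w' new -> keep; s[6]='f' new -> keep; s[7]='s' seen -> skip
Result: pswf


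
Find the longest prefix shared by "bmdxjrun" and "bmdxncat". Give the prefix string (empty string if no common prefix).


String 1: 'bmdxjrun'
String 2: 'bmdxncat'
Compare position by position:
pos 0: 'b' vs 'b' match
pos 1: 'm' vs 'm' match
pos 2: 'd' vs 'd' match
pos 3: 'x' vs 'x' match
pos 4: 'j' vs 'n' differ -> stop
Longest common prefix: "bmdx" (length 4)


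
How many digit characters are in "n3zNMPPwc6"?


Input string: 'n3zNMPPwc6'
Operation: count digit characters (0-9)
Scan: 'n', '3'(digit), 'z', 'N', 'M', 'P', 'P', 'w', 'c', '6'(digit)
Digits found: 2
Result: 2


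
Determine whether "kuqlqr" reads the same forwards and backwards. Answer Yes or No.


Input string: 'kuqlqr'
Reversed: 'rqlquk'
Compare pairs: s[0]='k' vs s[5]='r' (mismatch), s[1]='u' vs s[4]='q' (mismatch), s[2]='q' vs s[3]='l' (mismatch)
Palindrome: No


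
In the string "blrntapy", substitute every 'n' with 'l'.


Input string: 'blrntapy'
Operation: replace 'n' with 'l'
Positions of 'n': 3
After replacement: blrltapy


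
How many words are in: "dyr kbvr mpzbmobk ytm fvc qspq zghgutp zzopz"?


Input string: 'dyr kbvr mpzbmobk ytm fvc qspq zghgutp zzopz'
Operation: split by spaces
Words found: 'dyr', 'kbvr', 'mpzbmobk', 'ytm', 'fvc', 'qspq', 'zghgutp', 'zzopz'
Word count: 8


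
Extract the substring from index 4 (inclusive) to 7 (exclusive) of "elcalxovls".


Input string: 'elcalxovls'
Operation: slice [4:7]
Extract characters: s[4]='l', s[5]='x', s[6]='o'
Result: lxo


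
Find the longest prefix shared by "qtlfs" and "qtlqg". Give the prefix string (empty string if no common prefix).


String 1: 'qtlfs'
String 2: 'qtlqg'
Compare position by position:
pos 0: 'q' vs 'q' match
pos 1: 't' vs 't' match
pos 2: 'l' vs 'l' match
pos 3: 'f' vs 'q' differ -> stop
Longest common prefix: "qtl" (length 3)


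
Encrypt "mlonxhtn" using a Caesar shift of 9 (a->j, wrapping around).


Input: 'mlonxhtn', shift = 9
Operation: for each letter, (position + 9) mod 26
Mapping: 'm'(12+9=21)->'v', 'l'(11+9=20)->'u', 'o'(14+9=23)->'x', 'n'(13+9=22)->'w', 'x'(23+9=32, 32 mod 26=6)->'g', 'h'(7+9=16)->'q', 't'(19+9=28, 28 mod 26=2)->'c', 'n'(13+9=22)->'w'
Result: vuxwgqcw


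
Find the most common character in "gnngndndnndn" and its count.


Input: 'gnngndndnndn'
Operation: tally each character
Counts: 'd':3, 'g':2, 'n':7
Maximum: 'n' appears 7 times


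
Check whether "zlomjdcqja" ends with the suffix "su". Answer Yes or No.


Input string: 'zlomjdcqja'
Suffix to check: 'su'
Last 2 characters of input: 'ja'
Match: False
Result: No


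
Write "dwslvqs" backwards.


Input string: 'dwslvqs'
Operation: reverse character order
Original order: 'd' -> 'w' -> 's' -> 'l' -> 'v' -> 'q' -> 's'
Reversed order: 's' -> 'q' -> 'v' -> 'l' -> 's' -> 'w' -> 'd'
Result: sqvlswd


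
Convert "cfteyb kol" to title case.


Input string: 'cfteyb kol'
Operation: capitalize first letter of each word
Word transformations: 'cfteyb'->'Cfteyb', 'kol'->'Kol'
Result: Cfteyb Kol


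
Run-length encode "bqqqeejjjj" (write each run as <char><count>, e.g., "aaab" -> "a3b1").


Input: 'bqqqeejjjj'
Operation: identify consecutive runs
Runs: 'b' -> b1, 'qqq' -> q3, 'ee' -> e2, 'jjjj' -> j4
Encoded: b1q3e2j4


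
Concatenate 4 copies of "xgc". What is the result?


Input string: 'xgc'
Operation: repeat 4 times
Concatenation: 'xgc' + 'xgc' + 'xgc' + 'xgc'
Result: xgcxgcxgcxgc


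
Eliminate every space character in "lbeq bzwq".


Input string: 'lbeq bzwq'
Operation: remove all spaces
Words: 'lbeq', 'bzwq'
Join without spaces: lbeqbzwq


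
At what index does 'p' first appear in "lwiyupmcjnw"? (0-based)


Input string: 'lwiyupmcjnw'
Target: 'p'
Scanning left to right: s[0]='l', s[1]='w', s[2]='i', s[3]='y', s[4]='u', s[5]='p'
First match at index: 5


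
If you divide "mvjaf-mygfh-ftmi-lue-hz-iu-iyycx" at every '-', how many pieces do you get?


Input string: 'mvjaf-mygfh-ftmi-lue-hz-iu-iyycx'
Delimiter: '-'
Split result: 'mvjaf', 'mygfh', 'ftmi', 'lue', 'hz', 'iu', 'iyycx'
Number of parts: 7


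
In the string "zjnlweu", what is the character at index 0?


Input string: 'zjnlweu'
Operation: get character at index 0
Index mapping: s[0]='z'
Result: 'z'


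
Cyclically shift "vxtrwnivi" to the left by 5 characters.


Input: 'vxtrwnivi', shift = 5
Operation: split at index 5 and swap parts
Front part s[0:5] = 'vxtrw'
Back part s[5:] = 'nivi'
Rotated = back + front = 'nivi' + 'vxtrw'
Result: nivivxtrw


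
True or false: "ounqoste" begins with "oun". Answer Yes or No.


Input string: 'ounqoste'
Prefix to check: 'oun'
First 3 characters of input: 'oun'
Match: True
Result: Yes


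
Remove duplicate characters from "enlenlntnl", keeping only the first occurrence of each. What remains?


Input: 'enlenlntnl'
Operation: keep first occurrence of each character
Scan: s[0]='e' new -> keep; s[1]='n' new -> keep; s[2]='l' new -> keep; s[3]='e' seen -> skip; s[4]='n' seen -> skip; s[5]='l' seen -> skip; s[6]='n' seen -> skip; s[7]='t' new -> keep; s[8]='n' seen -> skip; s[9]='l' seen -> skip
Result: enlt


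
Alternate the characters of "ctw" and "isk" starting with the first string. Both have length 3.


String 1: 'ctw'
String 2: 'isk'
Operation: alternate characters
Pairs: 'c'+'i', 't'+'s', 'w'+'k'
Result: citswk


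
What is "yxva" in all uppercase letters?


Input string: 'yxva'
Operation: convert each letter to uppercase
Mapping: 'y'->'Y', 'x'->'X', 'v'->'V', 'a'->'A'
Result: YXVA


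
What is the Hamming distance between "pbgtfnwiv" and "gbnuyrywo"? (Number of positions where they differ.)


String 1: 'pbgtfnwiv'
String 2: 'gbnuyrywo'
Compare each position: pos 0: 'p'!='g', pos 1: 'b'=='b', pos 2: 'g'!='n', pos 3: 't'!='u', pos 4: 'f'!='y', pos 5: 'n'!='r', pos 6: 'w'!='y', pos 7: 'i'!='w', pos 8: 'v'!='o'
Differing positions: 8
Hamming distance: 8


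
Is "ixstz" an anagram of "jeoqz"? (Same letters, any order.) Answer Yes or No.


String 1: 'jeoqz' -> sorted: 'ejoqz'
String 2: 'ixstz' -> sorted: 'istxz'
Compare sorted forms: 'ejoqz' != 'istxz'
Anagram: No


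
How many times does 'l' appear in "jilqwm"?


Input string: 'jilqwm'
Target character: 'l'
Scan each position: s[2]='l'
Matches found at indices: 2
Total: 1


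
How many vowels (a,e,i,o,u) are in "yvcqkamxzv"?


Input string: 'yvcqkamxzv'
Operation: count vowels (a, e, i, o, u)
Scan: s[0]='y', s[1]='v', s[2]='c', s[3]='q', s[4]='k', s[5]='a' (vowel), s[6]='m', s[7]='x', s[8]='z', s[9]='v'
Vowels found: 1
Result: 1


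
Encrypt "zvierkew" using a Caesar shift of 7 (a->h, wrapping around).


Input: 'zvierkew', shift = 7
Operation: for each letter, (position + 7) mod 26
Mapping: 'z'(25+7=32, 32 mod 26=6)->'g', 'v'(21+7=28, 28 mod 26=2)->'c', 'i'(8+7=15)->'p', 'e'(4+7=11)->'l', 'r'(17+7=24)->'y', 'k'(10+7=17)->'r', 'e'(4+7=11)->'l', 'w'(22+7=29, 29 mod 26=3)->'d'
Result: gcplyrld


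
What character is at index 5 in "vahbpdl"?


Input string: 'vahbpdl'
Operation: get character at index 5
Index mapping: s[0]='v', s[1]='a', s[2]='h', s[3]='b', s[4]='p', s[5]='d'
Result: 'd'


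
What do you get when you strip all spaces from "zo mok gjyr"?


Input string: 'zo mok gjyr'
Operation: remove all spaces
Words: 'zo', 'mok', 'gjyr'
Join without spaces: zomokgjyr


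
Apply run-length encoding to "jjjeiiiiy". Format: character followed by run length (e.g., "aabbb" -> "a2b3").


Input: 'jjjeiiiiy'
Operation: identify consecutive runs
Runs: 'jjj' -> j3, 'e' -> e1, 'iiii' -> i4, 'y' -> y1
Encoded: j3e1i4y1


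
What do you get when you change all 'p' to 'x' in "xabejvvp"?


Input string: 'xabejvvp'
Operation: replace 'p' with 'x'
Positions of 'p': 7
After replacement: xabejvvx


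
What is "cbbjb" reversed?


Input string: 'cbbjb'
Operation: reverse character order
Original order: 'c' -> 'b' -> 'b' -> 'j' -> 'b'
Reversed order: 'b' -> 'j' -> 'b' -> 'b' -> 'c'
Result: bjbbc


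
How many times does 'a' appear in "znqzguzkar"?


Input string: 'znqzguzkar'
Target character: 'a'
Scan each position: s[8]='a'
Matches found at indices: 8
Total: 1


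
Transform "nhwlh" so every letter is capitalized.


Input string: 'nhwlh'
Operation: convert each letter to uppercase
Mapping: 'n'->'N', 'h'->'H', 'w'->'W', 'l'->'L', 'h'->'H'
Result: NHWLH


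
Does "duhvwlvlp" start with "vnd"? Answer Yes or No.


Input string: 'duhvwlvlp'
Prefix to check: 'vnd'
First 3 characters of input: 'duh'
Match: False
Result: No


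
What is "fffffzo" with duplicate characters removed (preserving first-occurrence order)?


Input: 'fffffzo'
Operation: keep first occurrence of each character
Scan: s[0]='f' new -> keep; s[1]='f' seen -> skip; s[2]='f' seen -> skip; s[3]='f' seen -> skip; s[4]='f' seen -> skip; s[5]='z' new -> keep; s[6]='o' new -> keep
Result: fzo


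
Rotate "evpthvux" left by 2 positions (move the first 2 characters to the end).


Input: 'evpthvux', shift = 2
Operation: split at index 2 and swap parts
Front part s[0:2] = 'ev'
Back part s[2:] = 'pthvux'
Rotated = back + front = 'pthvux' + 'ev'
Result: pthvuxev


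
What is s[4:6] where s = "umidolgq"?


Input string: 'umidolgq'
Operation: slice [4:6]
Extract characters: s[4]='o', s[5]='l'
Result: ol


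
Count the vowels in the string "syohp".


Input string: 'syohp'
Operation: count vowels (a, e, i, o, u)
Scan: s[0]='s', s[1]='y', s[2]='o' (vowel), s[3]='h', s[4]='p'
Vowels found: 1
Result: 1


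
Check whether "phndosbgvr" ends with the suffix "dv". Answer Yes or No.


Input string: 'phndosbgvr'
Suffix to check: 'dv'
Last 2 characters of input: 'vr'
Match: False
Result: No


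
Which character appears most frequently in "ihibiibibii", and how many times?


Input: 'ihibiibibii'
Operation: tally each character
Counts: 'b':3, 'h':1, 'i':7
Maximum: 'i' appears 7 times


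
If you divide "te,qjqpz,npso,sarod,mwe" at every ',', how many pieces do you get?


Input string: 'te,qjqpz,npso,sarod,mwe'
Delimiter: ','
Split result: 'te', 'qjqpz', 'npso', 'sarod', 'mwe'
Number of parts: 5


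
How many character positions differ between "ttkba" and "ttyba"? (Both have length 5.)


String 1: 'ttkba'
String 2: 'ttyba'
Compare each position: pos 0: 't'=='t', pos 1: 't'=='t', pos 2: 'k'!='y', pos 3: 'b'=='b', pos 4: 'a'=='a'
Differing positions: 1
Hamming distance: 1


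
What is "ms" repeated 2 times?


Input string: 'ms'
Operation: repeat 2 times
Concatenation: 'ms' + 'ms'
Result: msms


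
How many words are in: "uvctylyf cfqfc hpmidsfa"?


Input string: 'uvctylyf cfqfc hpmidsfa'
Operation: split by spaces
Words found: 'uvctylyf', 'cfqfc', 'hpmidsfa'
Word count: 3


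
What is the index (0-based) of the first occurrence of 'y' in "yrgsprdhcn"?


Input string: 'yrgsprdhcn'
Target: 'y'
Scanning left to right: s[0]='y'
First match at index: 0


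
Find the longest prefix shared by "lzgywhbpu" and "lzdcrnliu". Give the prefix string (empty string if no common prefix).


String 1: 'lzgywhbpu'
String 2: 'lzdcrnliu'
Compare position by position:
pos 0: 'l' vs 'l' match
pos 1: 'z' vs 'z' match
pos 2: 'g' vs 'd' differ -> stop
Longest common prefix: "lz" (length 2)


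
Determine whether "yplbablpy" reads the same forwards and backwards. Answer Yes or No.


Input string: 'yplbablpy'
Reversed: 'yplbablpy'
Compare pairs: s[0]='y' vs s[8]='y' (match), s[1]='p' vs s[7]='p' (match), s[2]='l' vs s[6]='l' (match), s[3]='b' vs s[5]='b' (match)
Palindrome: Yes


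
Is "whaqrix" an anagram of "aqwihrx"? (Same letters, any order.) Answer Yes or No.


String 1: 'aqwihrx' -> sorted: 'ahiqrwx'
String 2: 'whaqrix' -> sorted: 'ahiqrwx'
Compare sorted forms: 'ahiqrwx' == 'ahiqrwx'
Anagram: Yes


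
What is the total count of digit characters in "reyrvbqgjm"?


Input string: 'reyrvbqgjm'
Operation: count digit characters (0-9)
Scan: 'r', 'e', 'y', 'r', 'v', 'b', 'q', 'g', 'j', 'm'
Digits found: 0
Result: 0


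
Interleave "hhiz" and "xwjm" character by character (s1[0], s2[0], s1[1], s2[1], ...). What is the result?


String 1: 'hhiz'
String 2: 'xwjm'
Operation: alternate characters
Pairs: 'h'+'x', 'h'+'w', 'i'+'j', 'z'+'m'
Result: hxhwijzm


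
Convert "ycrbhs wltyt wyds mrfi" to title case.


Input string: 'ycrbhs wltyt wyds mrfi'
Operation: capitalize first letter of each word
Word transformations: 'ycrbhs'->'Ycrbhs', 'wltyt'->'Wltyt', 'wyds'->'Wyds', 'mrfi'->'Mrfi'
Result: Ycrbhs Wltyt Wyds Mrfi


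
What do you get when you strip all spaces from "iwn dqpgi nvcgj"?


Input string: 'iwn dqpgi nvcgj'
Operation: remove all spaces
Words: 'iwn', 'dqpgi', 'nvcgj'
Join without spaces: iwndqpginvcgj


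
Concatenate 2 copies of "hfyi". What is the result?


Input string: 'hfyi'
Operation: repeat 2 times
Concatenation: 'hfyi' + 'hfyi'
Result: hfyihfyi


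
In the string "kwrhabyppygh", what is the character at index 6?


Input string: 'kwrhabyppygh'
Operation: get character at index 6
Index mapping: s[0]='k', s[1]='w', s[2]='r', s[3]='h', s[4]='a', s[5]='b', s[6]='y'
Result: 'y'


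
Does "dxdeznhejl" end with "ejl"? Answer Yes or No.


Input string: 'dxdeznhejl'
Suffix to check: 'ejl'
Last 3 characters of input: 'ejl'
Match: True
Result: Yes


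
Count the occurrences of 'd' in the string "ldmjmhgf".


Input string: 'ldmjmhgf'
Target character: 'd'
Scan each position: s[1]='d'
Matches found at indices: 1
Total: 1


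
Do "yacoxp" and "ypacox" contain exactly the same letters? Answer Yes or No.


String 1: 'yacoxp' -> sorted: 'acopxy'
String 2: 'ypacox' -> sorted: 'acopxy'
Compare sorted forms: 'acopxy' == 'acopxy'
Anagram: Yes


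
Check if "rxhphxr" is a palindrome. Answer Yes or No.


Input string: 'rxhphxr'
Reversed: 'rxhphxr'
Compare pairs: s[0]='r' vs s[6]='r' (match), s[1]='x' vs s[5]='x' (match), s[2]='h' vs s[4]='h' (match)
Palindrome: Yes


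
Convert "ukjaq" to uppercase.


Input string: 'ukjaq'
Operation: convert each letter to uppercase
Mapping: 'u'->'U', 'k'->'K', 'j'->'J', 'a'->'A', 'q'->'Q'
Result: UKJAQ


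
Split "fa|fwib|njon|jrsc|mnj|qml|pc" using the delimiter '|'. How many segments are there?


Input string: 'fa|fwib|njon|jrsc|mnj|qml|pc'
Delimiter: '|'
Split result: 'fa', 'fwib', 'njon', 'jrsc', 'mnj', 'qml', 'pc'
Number of parts: 7


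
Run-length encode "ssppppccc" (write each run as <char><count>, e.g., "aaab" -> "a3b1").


Input: 'ssppppccc'
Operation: identify consecutive runs
Runs: 'ss' -> s2, 'pppp' -> p4, 'ccc' -> c3
Encoded: s2p4c3


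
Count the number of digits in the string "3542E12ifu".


Input string: '3542E12ifu'
Operation: count digit characters (0-9)
Scan: '3'(digit), '5'(digit), '4'(digit), '2'(digit), 'E', '1'(digit), '2'(digit), 'i', 'f', 'u'
Digits found: 6
Result: 6


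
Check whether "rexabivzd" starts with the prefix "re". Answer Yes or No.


Input string: 'rexabivzd'
Prefix to check: 're'
First 2 characters of input: 're'
Match: True
Result: Yes


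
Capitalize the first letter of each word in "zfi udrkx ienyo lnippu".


Input string: 'zfi udrkx ienyo lnippu'
Operation: capitalize first letter of each word
Word transformations: 'zfi'->'Zfi', 'udrkx'->'Udrkx', 'ienyo'->'Ienyo', 'lnippu'->'Lnippu'
Result: Zfi Udrkx Ienyo Lnippu


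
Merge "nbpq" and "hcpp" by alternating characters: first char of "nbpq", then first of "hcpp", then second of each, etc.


String 1: 'nbpq'
String 2: 'hcpp'
Operation: alternate characters
Pairs: 'n'+'h', 'b'+'c', 'p'+'p', 'q'+'p'
Result: nhbcppqp


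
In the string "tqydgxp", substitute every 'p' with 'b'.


Input string: 'tqydgxp'
Operation: replace 'p' with 'b'
Positions of 'p': 6
After replacement: tqydgxb


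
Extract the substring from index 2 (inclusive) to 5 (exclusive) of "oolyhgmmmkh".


Input string: 'oolyhgmmmkh'
Operation: slice [2:5]
Extract characters: s[2]='l', s[3]='y', s[4]='h'
Result: lyh


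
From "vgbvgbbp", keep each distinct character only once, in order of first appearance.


Input: 'vgbvgbbp'
Operation: keep first occurrence of each character
Scan: s[0]='v' new -> keep; s[1]='g' new -> keep; s[2]='b' new -> keep; s[3]='v' seen -> skip; s[4]='g' seen -> skip; s[5]='b' seen -> skip; s[6]='b' seen -> skip; s[7]='p' new -> keep
Result: vgbp


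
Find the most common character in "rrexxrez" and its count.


Input: 'rrexxrez'
Operation: tally each character
Counts: 'e':2, 'r':3, 'x':2, 'z':1
Maximum: 'r' appears 3 times


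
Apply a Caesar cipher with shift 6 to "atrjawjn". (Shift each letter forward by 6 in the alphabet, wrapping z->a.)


Input: 'atrjawjn', shift = 6
Operation: for each letter, (position + 6) mod 26
Mapping: 'a'(0+6=6)->'g', 't'(19+6=25)->'z', 'r'(17+6=23)->'x', 'j'(9+6=15)->'p', 'a'(0+6=6)->'g', 'w'(22+6=28, 28 mod 26=2)->'c', 'j'(9+6=15)->'p', 'n'(13+6=19)->'t'
Result: gzxpgcpt


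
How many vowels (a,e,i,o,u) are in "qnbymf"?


Input string: 'qnbymf'
Operation: count vowels (a, e, i, o, u)
Scan: s[0]='q', s[1]='n', s[2]='b', s[3]='y', s[4]='m', s[5]='f'
Vowels found: 0
Result: 0


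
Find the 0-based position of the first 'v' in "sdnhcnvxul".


Input string: 'sdnhcnvxul'
Target: 'v'
Scanning left to right: s[0]='s', s[1]='d', s[2]='n', s[3]='h', s[4]='c', s[5]='n', s[6]='v'
First match at index: 6


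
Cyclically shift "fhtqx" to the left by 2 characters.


Input: 'fhtqx', shift = 2
Operation: split at index 2 and swap parts
Front part s[0:2] = 'fh'
Back part s[2:] = 'tqx'
Rotated = back + front = 'tqx' + 'fh'
Result: tqxfh


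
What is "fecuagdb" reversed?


Input string: 'fecuagdb'
Operation: reverse character order
Original order: 'f' -> 'e' -> 'c' -> 'u' -> 'a' -> 'g' -> 'd' -> 'b'
Reversed order: 'b' -> 'd' -> 'g' -> 'a' -> 'u' -> 'c' -> 'e' -> 'f'
Result: bdgaucef


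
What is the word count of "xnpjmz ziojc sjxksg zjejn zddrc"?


Input string: 'xnpjmz ziojc sjxksg zjejn zddrc'
Operation: split by spaces
Words found: 'xnpjmz', 'ziojc', 'sjxksg', 'zjejn', 'zddrc'
Word count: 5


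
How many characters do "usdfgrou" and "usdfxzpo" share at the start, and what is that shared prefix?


String 1: 'usdfgrou'
String 2: 'usdfxzpo'
Compare position by position:
pos 0: 'u' vs 'u' match
pos 1: 's' vs 's' match
pos 2: 'd' vs 'd' match
pos 3: 'f' vs 'f' match
pos 4: 'g' vs 'x' differ -> stop
Longest common prefix: "usdf" (length 4)


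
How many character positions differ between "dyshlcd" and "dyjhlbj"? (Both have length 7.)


String 1: 'dyshlcd'
String 2: 'dyjhlbj'
Compare each position: pos 0: 'd'=='d', pos 1: 'y'=='y', pos 2: 's'!='j', pos 3: 'h'=='h', pos 4: 'l'=='l', pos 5: 'c'!='b', pos 6: 'd'!='j'
Differing positions: 3
Hamming distance: 3


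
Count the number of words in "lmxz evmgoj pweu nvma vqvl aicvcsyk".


Input string: 'lmxz evmgoj pweu nvma vqvl aicvcsyk'
Operation: split by spaces
Words found: 'lmxz', 'evmgoj', 'pweu', 'nvma', 'vqvl', 'aicvcsyk'
Word count: 6


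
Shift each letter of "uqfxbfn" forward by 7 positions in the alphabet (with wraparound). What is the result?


Input: 'uqfxbfn', shift = 7
Operation: for each letter, (position + 7) mod 26
Mapping: 'u'(20+7=27, 27 mod 26=1)->'b', 'q'(16+7=23)->'x', 'f'(5+7=12)->'m', 'x'(23+7=30, 30 mod 26=4)->'e', 'b'(1+7=8)->'i', 'f'(5+7=12)->'m', 'n'(13+7=20)->'u'
Result: bxmeimu


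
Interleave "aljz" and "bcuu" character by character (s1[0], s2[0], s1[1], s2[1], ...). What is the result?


String 1: 'aljz'
String 2: 'bcuu'
Operation: alternate characters
Pairs: 'a'+'b', 'l'+'c', 'j'+'u', 'z'+'u'
Result: ablcjuzu


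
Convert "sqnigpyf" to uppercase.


Input string: 'sqnigpyf'
Operation: convert each letter to uppercase
Mapping: 's'->'S', 'q'->'Q', 'n'->'N', 'i'->'I', 'g'->'G', 'p'->'P', 'y'->'Y', 'f'->'F'
Result: SQNIGPYF
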